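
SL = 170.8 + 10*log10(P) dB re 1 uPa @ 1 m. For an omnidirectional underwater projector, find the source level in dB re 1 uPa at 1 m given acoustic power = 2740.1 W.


SL = 170.8 + 10*log10(2740.1) = 170.8 + 34.38 = 205.18

205.18 dB


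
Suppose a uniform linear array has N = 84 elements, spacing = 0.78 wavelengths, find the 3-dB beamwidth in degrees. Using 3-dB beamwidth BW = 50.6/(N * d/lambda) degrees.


BW = 50.6 / (84 * 0.78) = 50.6 / 65.52 = 0.77

0.77 deg


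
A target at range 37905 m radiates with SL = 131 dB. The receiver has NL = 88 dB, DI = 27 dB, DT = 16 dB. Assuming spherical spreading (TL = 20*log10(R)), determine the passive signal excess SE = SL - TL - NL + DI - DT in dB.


-37.57 dB


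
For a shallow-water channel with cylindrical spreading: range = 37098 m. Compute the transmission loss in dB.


45.69 dB


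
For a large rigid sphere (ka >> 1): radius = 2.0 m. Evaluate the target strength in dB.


TS = 10*log10(2.0^2 / 4) = 10*log10(1.0) = 0.0

0.0 dB


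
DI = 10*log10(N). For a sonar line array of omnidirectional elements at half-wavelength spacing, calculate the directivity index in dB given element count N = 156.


DI = 10*log10(156) = 21.93

21.93 dB


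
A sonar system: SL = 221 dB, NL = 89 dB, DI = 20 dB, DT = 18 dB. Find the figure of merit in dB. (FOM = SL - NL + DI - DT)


FOM = SL - NL + DI - DT = 221 - 89 + 20 - 18 = 134

134 dB


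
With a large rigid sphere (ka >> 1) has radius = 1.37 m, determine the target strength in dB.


-3.29 dB


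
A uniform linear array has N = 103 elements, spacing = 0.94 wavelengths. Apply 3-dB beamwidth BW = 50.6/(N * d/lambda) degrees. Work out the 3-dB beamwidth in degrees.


0.52 deg


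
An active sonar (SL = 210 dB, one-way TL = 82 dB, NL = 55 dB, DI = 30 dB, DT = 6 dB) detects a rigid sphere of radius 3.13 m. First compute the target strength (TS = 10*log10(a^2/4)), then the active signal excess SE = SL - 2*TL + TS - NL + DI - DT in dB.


Step 1: TS = 10*log10(3.13^2/4) = 3.89 dB
Step 2: SE = SL - 2*TL + TS - NL + DI - DT = 210 - 2*82 + (3.89) - 55 + 30 - 6 = 18.89

18.89 dB


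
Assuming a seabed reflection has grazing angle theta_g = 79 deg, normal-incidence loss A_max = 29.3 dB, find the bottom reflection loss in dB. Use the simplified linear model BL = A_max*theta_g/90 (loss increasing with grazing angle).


BL = A_max * theta_g / 90 = 29.3 * 79 / 90 = 25.72

25.72 dB


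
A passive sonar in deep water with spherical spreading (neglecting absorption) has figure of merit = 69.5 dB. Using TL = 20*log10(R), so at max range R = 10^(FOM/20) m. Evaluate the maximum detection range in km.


At max range FOM = TL, so 20*log10(R) = 69.5
R = 10^(69.5/20) = 2985.38 m = 2.99 km

2.99 km


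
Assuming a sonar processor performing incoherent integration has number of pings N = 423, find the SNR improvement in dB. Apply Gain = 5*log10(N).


Gain = 5*log10(423) = 13.13

13.13 dB


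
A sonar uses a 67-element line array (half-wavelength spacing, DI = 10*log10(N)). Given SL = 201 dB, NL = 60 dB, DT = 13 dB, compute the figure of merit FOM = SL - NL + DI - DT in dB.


Step 1: DI = 10*log10(67) = 18.26 dB
Step 2: FOM = SL - NL + DI - DT = 201 - 60 + 18.26 - 13 = 146.26

146.26 dB


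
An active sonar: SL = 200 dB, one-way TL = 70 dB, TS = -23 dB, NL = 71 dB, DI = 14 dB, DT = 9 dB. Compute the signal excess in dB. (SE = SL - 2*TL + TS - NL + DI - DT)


SE = SL - 2*TL + TS - NL + DI - DT = 200 - 2*70 + (-23) - 71 + 14 - 9 = -29

-29 dB


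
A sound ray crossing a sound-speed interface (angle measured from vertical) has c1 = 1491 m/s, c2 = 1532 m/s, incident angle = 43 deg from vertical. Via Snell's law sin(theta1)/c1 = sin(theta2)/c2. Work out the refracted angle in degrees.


44.49 deg


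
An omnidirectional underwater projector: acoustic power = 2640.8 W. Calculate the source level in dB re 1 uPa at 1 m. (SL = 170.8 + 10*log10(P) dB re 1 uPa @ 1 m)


SL = 170.8 + 10*log10(2640.8) = 170.8 + 34.22 = 205.02

205.02 dB


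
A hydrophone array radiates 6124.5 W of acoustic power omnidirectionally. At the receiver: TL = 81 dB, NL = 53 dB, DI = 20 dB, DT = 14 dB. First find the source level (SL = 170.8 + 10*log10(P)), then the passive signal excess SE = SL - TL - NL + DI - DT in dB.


Step 1: SL = 170.8 + 10*log10(6124.5) = 208.67 dB
Step 2: SE = SL - TL - NL + DI - DT = 208.67 - 81 - 53 + 20 - 14 = 80.67

80.67 dB


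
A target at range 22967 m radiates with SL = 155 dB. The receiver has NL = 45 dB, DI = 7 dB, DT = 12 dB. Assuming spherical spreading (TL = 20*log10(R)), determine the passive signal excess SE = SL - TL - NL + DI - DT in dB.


17.78 dB


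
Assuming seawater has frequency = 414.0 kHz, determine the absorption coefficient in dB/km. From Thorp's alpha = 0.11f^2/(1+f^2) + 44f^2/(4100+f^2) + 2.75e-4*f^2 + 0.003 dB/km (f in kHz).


f^2 = 171396.0
alpha = 0.11*171396.0/(1+171396.0) + 44*171396.0/(4100+171396.0) + 2.75e-4*171396.0 + 0.003 = 90.219

90.219 dB/km


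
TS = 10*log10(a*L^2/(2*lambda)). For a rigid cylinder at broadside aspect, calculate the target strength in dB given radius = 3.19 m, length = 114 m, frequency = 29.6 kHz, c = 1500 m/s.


lambda = 1500/29600 = 0.05068 m
TS = 10*log10(3.19*114^2/(2*0.05068)) = 56.12

56.12 dB


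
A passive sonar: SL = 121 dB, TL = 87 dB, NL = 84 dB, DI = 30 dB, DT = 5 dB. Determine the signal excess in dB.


SE = SL - TL - NL + DI - DT = 121 - 87 - 84 + 30 - 5 = -25

-25 dB


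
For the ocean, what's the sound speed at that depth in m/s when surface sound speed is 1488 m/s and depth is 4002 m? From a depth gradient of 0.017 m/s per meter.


c = 1488 + 0.017 * 4002 = 1556.034

1556.034 m/s


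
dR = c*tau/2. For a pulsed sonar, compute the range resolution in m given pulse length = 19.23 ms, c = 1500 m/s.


14.4225 m


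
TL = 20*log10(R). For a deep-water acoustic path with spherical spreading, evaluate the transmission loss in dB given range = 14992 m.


83.52 dB


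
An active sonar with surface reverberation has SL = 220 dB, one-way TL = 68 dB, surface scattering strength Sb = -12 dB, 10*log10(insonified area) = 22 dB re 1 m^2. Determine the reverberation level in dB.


RL = SL - 2*TL + Sb + 10*log10(A) = 220 - 2*68 + (-12) + 22 = 94

94 dB


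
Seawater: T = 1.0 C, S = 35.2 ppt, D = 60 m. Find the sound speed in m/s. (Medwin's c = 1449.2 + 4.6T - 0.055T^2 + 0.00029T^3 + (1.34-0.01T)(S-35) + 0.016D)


c = 1449.2 + 4.6*1.0 - 0.055*1.0^2 + 0.00029*1.0^3 + (1.34 - 0.01*1.0)*(35.2 - 35) + 0.016*60 = 1454.97

1454.97 m/s


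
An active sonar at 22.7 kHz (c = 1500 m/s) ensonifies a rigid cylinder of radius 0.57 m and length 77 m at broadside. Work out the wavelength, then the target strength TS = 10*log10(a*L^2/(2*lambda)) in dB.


Step 1: lambda = c/f = 1500/22700 = 0.06608 m
Step 2: TS = 10*log10(a*L^2/(2*lambda)) = 10*log10(0.57*77^2/(2*0.06608)) = 44.08

44.08 dB


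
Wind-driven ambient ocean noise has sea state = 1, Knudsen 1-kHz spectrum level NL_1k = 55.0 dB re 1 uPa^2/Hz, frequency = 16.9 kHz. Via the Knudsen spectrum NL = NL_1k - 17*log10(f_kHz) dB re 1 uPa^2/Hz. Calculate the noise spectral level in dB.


NL = NL_1k - 17*log10(f_kHz) = 55.0 - 17*log10(16.9) = 55.0 - (20.87) = 34.13

34.13 dB


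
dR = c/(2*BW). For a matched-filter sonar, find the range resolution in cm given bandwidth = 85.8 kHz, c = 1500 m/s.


0.87 cm


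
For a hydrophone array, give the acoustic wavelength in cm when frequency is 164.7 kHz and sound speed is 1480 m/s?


0.9 cm


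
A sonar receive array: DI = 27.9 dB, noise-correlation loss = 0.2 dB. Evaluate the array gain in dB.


27.7 dB


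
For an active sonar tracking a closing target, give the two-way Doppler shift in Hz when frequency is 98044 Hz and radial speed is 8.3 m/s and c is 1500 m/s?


fd = 2*f*v/c = 2 * 98044 * 8.3 / 1500 = 1085.02

1085.02 Hz


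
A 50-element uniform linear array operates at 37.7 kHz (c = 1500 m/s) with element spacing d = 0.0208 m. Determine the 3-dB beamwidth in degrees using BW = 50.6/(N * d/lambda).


Step 1: lambda = 1500/37700 = 0.03979 m
Step 2: d/lambda = 0.0208/0.03979 = 0.5227
Step 3: BW = 50.6/(N * d/lambda) = 50.6/(50 * 0.5227) = 1.94

1.94 deg


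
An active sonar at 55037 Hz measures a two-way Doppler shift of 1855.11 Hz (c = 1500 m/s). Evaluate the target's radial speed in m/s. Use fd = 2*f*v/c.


From fd = 2*f*v/c, v = c*fd/(2*f) = 1500 * 1855.11 / (2*55037) = 25.28

25.28 m/s


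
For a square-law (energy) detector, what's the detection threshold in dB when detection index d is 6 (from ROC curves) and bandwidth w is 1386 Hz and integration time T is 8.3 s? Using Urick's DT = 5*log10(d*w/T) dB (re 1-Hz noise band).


DT = 5*log10(d*w/T) = 5*log10(6 * 1386 / 8.3) = 5*log10(1001.93) = 15.0

15.0 dB


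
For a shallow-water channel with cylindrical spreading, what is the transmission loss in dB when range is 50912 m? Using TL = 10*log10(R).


47.07 dB


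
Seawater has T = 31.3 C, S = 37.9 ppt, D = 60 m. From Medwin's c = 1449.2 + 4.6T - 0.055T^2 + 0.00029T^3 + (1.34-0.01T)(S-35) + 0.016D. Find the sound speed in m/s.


c = 1449.2 + 4.6*31.3 - 0.055*31.3^2 + 0.00029*31.3^3 + (1.34 - 0.01*31.3)*(37.9 - 35) + 0.016*60 = 1552.13

1552.13 m/s


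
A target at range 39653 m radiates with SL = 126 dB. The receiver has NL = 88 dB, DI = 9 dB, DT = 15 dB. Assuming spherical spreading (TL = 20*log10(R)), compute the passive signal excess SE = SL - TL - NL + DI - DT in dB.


-59.97 dB


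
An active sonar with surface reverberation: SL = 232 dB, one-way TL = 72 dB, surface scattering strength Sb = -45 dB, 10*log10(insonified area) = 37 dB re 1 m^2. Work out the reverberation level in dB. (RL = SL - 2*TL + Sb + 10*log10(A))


RL = SL - 2*TL + Sb + 10*log10(A) = 232 - 2*72 + (-45) + 37 = 80

80 dB


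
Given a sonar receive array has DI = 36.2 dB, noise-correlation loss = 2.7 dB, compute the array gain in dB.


33.5 dB


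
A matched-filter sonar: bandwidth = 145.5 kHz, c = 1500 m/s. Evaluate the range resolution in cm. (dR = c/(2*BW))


0.52 cm


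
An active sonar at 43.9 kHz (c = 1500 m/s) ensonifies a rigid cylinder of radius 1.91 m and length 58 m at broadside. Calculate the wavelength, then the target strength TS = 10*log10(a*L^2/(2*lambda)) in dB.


Step 1: lambda = c/f = 1500/43900 = 0.03417 m
Step 2: TS = 10*log10(a*L^2/(2*lambda)) = 10*log10(1.91*58^2/(2*0.03417)) = 49.73

49.73 dB


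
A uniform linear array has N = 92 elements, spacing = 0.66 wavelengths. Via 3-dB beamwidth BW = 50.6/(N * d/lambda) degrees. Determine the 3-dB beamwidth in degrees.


0.83 deg


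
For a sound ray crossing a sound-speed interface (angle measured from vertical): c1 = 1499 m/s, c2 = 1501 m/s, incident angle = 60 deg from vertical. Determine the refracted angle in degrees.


sin(theta2) = (c2/c1)*sin(theta1) = (1501/1499)*sin(60 deg) = 0.86718
theta2 = arcsin(0.86718) = 60.13

60.13 deg


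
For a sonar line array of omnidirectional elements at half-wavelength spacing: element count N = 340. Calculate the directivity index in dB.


DI = 10*log10(340) = 25.31

25.31 dB


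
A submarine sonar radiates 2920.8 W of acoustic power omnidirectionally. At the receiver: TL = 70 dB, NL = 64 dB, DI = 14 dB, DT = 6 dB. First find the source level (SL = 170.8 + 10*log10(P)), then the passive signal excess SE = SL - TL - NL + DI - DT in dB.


Step 1: SL = 170.8 + 10*log10(2920.8) = 205.46 dB
Step 2: SE = SL - TL - NL + DI - DT = 205.46 - 70 - 64 + 14 - 6 = 79.46

79.46 dB


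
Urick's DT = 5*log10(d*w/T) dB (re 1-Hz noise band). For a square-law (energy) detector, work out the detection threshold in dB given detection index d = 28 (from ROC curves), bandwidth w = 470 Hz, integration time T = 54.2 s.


DT = 5*log10(d*w/T) = 5*log10(28 * 470 / 54.2) = 5*log10(242.8) = 11.93

11.93 dB


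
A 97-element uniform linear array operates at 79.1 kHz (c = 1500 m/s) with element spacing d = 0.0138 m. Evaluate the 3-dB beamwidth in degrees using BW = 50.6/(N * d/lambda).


0.72 deg


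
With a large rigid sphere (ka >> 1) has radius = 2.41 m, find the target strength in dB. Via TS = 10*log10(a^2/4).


TS = 10*log10(2.41^2 / 4) = 10*log10(1.452025) = 1.62

1.62 dB


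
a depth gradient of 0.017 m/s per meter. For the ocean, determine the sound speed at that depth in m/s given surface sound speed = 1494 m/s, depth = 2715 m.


c = 1494 + 0.017 * 2715 = 1540.155

1540.155 m/s


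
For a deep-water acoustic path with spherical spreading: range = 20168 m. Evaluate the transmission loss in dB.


TL = 20*log10(20168) = 86.09

86.09 dB


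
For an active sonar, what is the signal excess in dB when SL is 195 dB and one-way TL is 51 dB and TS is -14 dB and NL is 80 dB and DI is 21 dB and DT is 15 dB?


SE = SL - 2*TL + TS - NL + DI - DT = 195 - 2*51 + (-14) - 80 + 21 - 15 = 5

5 dB


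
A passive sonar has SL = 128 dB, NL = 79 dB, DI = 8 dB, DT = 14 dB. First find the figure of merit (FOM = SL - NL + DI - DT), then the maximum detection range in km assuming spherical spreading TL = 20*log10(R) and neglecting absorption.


Step 1: FOM = SL - NL + DI - DT = 128 - 79 + 8 - 14 = 43 dB
Step 2: at max range FOM = TL = 20*log10(R), so R = 10^(43/20) = 141.25 m = 0.14 km

0.14 km


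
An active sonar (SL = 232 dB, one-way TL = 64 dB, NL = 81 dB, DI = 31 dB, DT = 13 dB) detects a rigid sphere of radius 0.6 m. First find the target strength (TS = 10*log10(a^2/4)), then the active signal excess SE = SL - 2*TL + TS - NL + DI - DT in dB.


Step 1: TS = 10*log10(0.6^2/4) = -10.46 dB
Step 2: SE = SL - 2*TL + TS - NL + DI - DT = 232 - 2*64 + (-10.46) - 81 + 31 - 13 = 30.54

30.54 dB


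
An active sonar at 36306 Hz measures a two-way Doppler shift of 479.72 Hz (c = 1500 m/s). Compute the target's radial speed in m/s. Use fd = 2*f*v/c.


9.91 m/s


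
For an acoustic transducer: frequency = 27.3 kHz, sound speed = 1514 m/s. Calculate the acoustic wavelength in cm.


lambda = c/f = 1514 / 27300 = 0.0555 m = 5.55 cm

5.55 cm


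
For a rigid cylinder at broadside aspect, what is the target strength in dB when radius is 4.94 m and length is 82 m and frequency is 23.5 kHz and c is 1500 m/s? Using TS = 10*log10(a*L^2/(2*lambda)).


54.15 dB


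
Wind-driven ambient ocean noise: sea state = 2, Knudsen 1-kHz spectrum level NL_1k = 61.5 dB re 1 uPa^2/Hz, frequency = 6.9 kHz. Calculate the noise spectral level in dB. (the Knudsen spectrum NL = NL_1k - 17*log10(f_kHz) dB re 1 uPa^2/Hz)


47.24 dB


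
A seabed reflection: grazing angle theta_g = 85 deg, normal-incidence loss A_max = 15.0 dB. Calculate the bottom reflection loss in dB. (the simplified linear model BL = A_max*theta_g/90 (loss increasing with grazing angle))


BL = A_max * theta_g / 90 = 15.0 * 85 / 90 = 14.17

14.17 dB


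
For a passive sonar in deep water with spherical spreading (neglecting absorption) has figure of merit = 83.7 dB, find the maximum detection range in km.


15.31 km


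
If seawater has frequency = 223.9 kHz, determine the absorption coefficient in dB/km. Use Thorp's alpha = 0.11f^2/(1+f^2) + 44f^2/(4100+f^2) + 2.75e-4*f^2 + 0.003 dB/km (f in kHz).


54.573 dB/km


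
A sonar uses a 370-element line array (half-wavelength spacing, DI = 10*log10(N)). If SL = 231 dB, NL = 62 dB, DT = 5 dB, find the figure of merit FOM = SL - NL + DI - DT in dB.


Step 1: DI = 10*log10(370) = 25.68 dB
Step 2: FOM = SL - NL + DI - DT = 231 - 62 + 25.68 - 5 = 189.68

189.68 dB


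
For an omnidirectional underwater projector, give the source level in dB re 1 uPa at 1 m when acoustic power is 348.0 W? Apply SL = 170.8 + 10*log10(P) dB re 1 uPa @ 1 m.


196.22 dB


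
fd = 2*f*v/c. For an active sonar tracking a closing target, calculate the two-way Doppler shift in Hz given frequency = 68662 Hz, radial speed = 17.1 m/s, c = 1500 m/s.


1565.49 Hz


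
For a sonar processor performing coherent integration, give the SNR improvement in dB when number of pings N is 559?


Gain = 10*log10(559) = 27.47

27.47 dB


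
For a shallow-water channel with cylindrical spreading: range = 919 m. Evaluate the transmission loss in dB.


29.63 dB


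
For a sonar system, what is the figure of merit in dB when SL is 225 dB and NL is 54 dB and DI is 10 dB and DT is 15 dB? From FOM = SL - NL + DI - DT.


FOM = SL - NL + DI - DT = 225 - 54 + 10 - 15 = 166

166 dB


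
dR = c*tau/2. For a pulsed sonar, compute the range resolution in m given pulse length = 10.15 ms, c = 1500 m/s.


dR = c*tau/2 = 1500 * 10.15e-3 / 2 = 7.6125

7.6125 m


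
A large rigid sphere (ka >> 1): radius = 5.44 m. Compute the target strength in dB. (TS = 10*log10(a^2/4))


TS = 10*log10(5.44^2 / 4) = 10*log10(7.3984) = 8.69

8.69 dB


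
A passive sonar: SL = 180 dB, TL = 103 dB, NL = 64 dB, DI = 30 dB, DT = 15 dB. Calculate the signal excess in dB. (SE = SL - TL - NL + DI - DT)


SE = SL - TL - NL + DI - DT = 180 - 103 - 64 + 30 - 15 = 28

28 dB


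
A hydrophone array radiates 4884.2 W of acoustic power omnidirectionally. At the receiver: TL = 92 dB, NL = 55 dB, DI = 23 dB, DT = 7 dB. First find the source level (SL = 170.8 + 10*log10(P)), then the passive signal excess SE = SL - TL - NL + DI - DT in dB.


Step 1: SL = 170.8 + 10*log10(4884.2) = 207.69 dB
Step 2: SE = SL - TL - NL + DI - DT = 207.69 - 92 - 55 + 23 - 7 = 76.69

76.69 dB


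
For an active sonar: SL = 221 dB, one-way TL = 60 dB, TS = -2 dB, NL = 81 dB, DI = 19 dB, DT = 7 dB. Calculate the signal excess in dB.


30 dB


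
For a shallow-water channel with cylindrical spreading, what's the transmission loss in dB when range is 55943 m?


TL = 10*log10(55943) = 47.48

47.48 dB


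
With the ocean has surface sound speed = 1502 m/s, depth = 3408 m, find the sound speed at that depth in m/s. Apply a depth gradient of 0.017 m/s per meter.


c = 1502 + 0.017 * 3408 = 1559.936

1559.936 m/s


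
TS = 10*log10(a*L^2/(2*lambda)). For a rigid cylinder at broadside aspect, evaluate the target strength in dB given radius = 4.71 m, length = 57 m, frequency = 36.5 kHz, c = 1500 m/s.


lambda = 1500/36500 = 0.0411 m
TS = 10*log10(4.71*57^2/(2*0.0411)) = 52.7

52.7 dB


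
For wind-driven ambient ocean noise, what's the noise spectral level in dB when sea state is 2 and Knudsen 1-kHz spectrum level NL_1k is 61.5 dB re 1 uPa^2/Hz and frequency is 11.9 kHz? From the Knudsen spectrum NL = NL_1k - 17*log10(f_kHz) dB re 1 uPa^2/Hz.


NL = NL_1k - 17*log10(f_kHz) = 61.5 - 17*log10(11.9) = 61.5 - (18.28) = 43.22

43.22 dB


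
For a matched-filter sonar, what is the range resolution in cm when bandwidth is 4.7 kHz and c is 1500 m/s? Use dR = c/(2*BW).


dR = c/(2*BW) = 1500 / (2 * 4.7e3) = 0.1596 m = 15.96 cm

15.96 cm


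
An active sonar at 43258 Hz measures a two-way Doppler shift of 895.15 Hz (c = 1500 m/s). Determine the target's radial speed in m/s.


From fd = 2*f*v/c, v = c*fd/(2*f) = 1500 * 895.15 / (2*43258) = 15.52

15.52 m/s


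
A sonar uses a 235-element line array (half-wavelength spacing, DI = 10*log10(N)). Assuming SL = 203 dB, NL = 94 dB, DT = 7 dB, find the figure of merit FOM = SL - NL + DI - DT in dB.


125.71 dB


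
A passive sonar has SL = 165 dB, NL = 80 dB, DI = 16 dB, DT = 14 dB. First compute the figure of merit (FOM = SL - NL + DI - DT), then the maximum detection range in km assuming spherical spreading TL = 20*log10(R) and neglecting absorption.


Step 1: FOM = SL - NL + DI - DT = 165 - 80 + 16 - 14 = 87 dB
Step 2: at max range FOM = TL = 20*log10(R), so R = 10^(87/20) = 22387.21 m = 22.39 km

22.39 km


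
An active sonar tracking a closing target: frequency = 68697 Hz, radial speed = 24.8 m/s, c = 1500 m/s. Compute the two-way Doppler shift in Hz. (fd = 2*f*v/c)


fd = 2*f*v/c = 2 * 68697 * 24.8 / 1500 = 2271.58

2271.58 Hz


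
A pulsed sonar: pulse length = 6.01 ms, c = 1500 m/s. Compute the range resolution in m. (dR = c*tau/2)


dR = c*tau/2 = 1500 * 6.01e-3 / 2 = 4.5075

4.5075 m


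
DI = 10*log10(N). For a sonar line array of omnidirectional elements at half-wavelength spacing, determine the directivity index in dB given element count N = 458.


DI = 10*log10(458) = 26.61

26.61 dB


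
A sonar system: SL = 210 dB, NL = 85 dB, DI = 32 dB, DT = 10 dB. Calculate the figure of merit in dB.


FOM = SL - NL + DI - DT = 210 - 85 + 32 - 10 = 147

147 dB


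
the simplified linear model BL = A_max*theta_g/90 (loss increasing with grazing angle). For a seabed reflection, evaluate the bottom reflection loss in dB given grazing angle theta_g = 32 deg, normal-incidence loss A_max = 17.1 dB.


6.08 dB


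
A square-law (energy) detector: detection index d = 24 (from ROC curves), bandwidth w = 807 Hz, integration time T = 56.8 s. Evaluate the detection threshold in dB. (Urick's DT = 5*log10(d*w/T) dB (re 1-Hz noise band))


12.66 dB


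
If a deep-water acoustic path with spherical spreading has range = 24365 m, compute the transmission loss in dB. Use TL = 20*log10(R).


TL = 20*log10(24365) = 87.74

87.74 dB


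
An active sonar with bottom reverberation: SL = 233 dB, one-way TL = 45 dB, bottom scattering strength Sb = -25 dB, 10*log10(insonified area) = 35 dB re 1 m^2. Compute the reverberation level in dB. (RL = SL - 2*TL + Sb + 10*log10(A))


153 dB


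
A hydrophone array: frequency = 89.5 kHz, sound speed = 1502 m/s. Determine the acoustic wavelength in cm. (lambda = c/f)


lambda = c/f = 1502 / 89500 = 0.0168 m = 1.68 cm

1.68 cm


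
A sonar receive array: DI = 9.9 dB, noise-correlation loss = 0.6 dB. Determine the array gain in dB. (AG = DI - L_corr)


AG = DI - L_corr = 9.9 - 0.6 = 9.3

9.3 dB


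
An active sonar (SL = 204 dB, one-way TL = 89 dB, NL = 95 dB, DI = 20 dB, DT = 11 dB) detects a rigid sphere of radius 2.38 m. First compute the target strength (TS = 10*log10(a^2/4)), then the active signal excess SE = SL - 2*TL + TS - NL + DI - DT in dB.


Step 1: TS = 10*log10(2.38^2/4) = 1.51 dB
Step 2: SE = SL - 2*TL + TS - NL + DI - DT = 204 - 2*89 + (1.51) - 95 + 20 - 11 = -58.49

-58.49 dB


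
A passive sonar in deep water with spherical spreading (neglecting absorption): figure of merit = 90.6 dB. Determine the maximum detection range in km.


At max range FOM = TL, so 20*log10(R) = 90.6
R = 10^(90.6/20) = 33884.42 m = 33.88 km

33.88 km


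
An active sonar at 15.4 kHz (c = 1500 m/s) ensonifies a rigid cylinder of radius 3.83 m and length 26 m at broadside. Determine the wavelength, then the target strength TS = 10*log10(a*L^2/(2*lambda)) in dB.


Step 1: lambda = c/f = 1500/15400 = 0.0974 m
Step 2: TS = 10*log10(a*L^2/(2*lambda)) = 10*log10(3.83*26^2/(2*0.0974)) = 41.24

41.24 dB


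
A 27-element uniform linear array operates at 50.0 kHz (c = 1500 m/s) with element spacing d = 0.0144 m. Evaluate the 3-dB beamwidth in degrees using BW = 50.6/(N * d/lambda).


Step 1: lambda = 1500/50000 = 0.03 m
Step 2: d/lambda = 0.0144/0.03 = 0.48
Step 3: BW = 50.6/(N * d/lambda) = 50.6/(27 * 0.48) = 3.9

3.9 deg


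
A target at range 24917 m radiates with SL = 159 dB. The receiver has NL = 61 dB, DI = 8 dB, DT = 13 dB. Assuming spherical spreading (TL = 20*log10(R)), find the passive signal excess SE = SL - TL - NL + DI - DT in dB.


Step 1: TL = 20*log10(24917) = 87.93 dB
Step 2: SE = 159 - 87.93 - 61 + 8 - 13 = 5.07

5.07 dB


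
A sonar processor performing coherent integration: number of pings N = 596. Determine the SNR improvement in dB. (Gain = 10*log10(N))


27.75 dB


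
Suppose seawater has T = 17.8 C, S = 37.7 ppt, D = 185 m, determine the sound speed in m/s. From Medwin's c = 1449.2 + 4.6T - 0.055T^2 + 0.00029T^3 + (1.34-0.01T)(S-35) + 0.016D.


1521.39 m/s


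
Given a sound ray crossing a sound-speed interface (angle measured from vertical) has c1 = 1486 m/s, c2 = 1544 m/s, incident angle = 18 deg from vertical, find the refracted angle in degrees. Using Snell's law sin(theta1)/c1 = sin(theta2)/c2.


sin(theta2) = (c2/c1)*sin(theta1) = (1544/1486)*sin(18 deg) = 0.32108
theta2 = arcsin(0.32108) = 18.73

18.73 deg


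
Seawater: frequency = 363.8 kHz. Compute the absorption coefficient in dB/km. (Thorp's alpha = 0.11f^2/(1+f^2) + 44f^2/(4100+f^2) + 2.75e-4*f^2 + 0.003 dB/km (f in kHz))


f^2 = 132350.44
alpha = 0.11*132350.44/(1+132350.44) + 44*132350.44/(4100+132350.44) + 2.75e-4*132350.44 + 0.003 = 79.187

79.187 dB/km


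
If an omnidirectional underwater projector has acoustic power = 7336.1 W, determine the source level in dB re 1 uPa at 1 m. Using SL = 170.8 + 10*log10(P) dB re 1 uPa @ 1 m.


SL = 170.8 + 10*log10(7336.1) = 170.8 + 38.65 = 209.45

209.45 dB


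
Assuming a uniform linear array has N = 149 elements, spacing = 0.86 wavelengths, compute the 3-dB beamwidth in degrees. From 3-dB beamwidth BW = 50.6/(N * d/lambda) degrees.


BW = 50.6 / (149 * 0.86) = 50.6 / 128.14 = 0.39

0.39 deg


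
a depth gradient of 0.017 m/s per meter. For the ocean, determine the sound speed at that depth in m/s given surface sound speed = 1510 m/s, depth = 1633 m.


c = 1510 + 0.017 * 1633 = 1537.761

1537.761 m/s


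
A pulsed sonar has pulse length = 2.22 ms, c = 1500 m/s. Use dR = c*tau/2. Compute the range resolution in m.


dR = c*tau/2 = 1500 * 2.22e-3 / 2 = 1.665

1.665 m


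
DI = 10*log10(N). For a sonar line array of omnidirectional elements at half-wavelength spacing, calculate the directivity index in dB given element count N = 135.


DI = 10*log10(135) = 21.3

21.3 dB


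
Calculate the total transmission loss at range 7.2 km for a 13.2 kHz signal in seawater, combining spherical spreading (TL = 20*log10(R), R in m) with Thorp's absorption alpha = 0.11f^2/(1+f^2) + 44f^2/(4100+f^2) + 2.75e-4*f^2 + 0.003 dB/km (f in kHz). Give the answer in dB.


Step 1 (Thorp): alpha = 0.11*174.24/(1+174.24) + 44*174.24/(4100+174.24) + 2.75e-4*174.24 + 0.003 = 1.954 dB/km
Step 2: TL_spread = 20*log10(7200) = 77.15 dB
Step 3: TL_abs = alpha*R = 1.954 * 7.2 = 14.07 dB
Step 4: TL_total = 77.15 + 14.07 = 91.22

91.22 dB


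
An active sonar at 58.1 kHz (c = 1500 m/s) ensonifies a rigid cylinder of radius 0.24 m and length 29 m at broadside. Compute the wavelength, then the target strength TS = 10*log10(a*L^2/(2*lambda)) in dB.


Step 1: lambda = c/f = 1500/58100 = 0.02582 m
Step 2: TS = 10*log10(a*L^2/(2*lambda)) = 10*log10(0.24*29^2/(2*0.02582)) = 35.92

35.92 dB


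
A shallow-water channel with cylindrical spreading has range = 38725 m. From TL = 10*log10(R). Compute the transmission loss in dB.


TL = 10*log10(38725) = 45.88

45.88 dB


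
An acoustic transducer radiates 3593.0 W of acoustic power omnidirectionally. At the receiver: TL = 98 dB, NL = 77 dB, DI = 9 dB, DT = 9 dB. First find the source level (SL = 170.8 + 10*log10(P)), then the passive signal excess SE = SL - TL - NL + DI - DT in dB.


Step 1: SL = 170.8 + 10*log10(3593.0) = 206.35 dB
Step 2: SE = SL - TL - NL + DI - DT = 206.35 - 98 - 77 + 9 - 9 = 31.35

31.35 dB


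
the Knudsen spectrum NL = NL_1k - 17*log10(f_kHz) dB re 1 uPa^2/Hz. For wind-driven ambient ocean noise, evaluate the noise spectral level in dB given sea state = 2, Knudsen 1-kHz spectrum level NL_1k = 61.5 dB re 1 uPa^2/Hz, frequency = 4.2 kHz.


NL = NL_1k - 17*log10(f_kHz) = 61.5 - 17*log10(4.2) = 61.5 - (10.6) = 50.9

50.9 dB


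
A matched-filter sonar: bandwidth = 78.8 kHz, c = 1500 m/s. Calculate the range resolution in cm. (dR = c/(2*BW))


0.95 cm


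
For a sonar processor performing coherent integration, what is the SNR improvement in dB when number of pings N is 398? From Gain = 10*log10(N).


26.0 dB


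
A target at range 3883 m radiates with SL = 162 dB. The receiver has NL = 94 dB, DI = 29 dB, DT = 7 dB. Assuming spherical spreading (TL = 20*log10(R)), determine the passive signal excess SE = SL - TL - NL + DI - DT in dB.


18.22 dB


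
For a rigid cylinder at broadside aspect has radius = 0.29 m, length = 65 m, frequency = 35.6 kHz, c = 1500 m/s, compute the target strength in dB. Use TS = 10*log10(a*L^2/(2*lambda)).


41.63 dB


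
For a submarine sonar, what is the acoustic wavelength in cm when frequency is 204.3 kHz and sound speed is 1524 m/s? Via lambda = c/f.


lambda = c/f = 1524 / 204300 = 0.0075 m = 0.75 cm

0.75 cm


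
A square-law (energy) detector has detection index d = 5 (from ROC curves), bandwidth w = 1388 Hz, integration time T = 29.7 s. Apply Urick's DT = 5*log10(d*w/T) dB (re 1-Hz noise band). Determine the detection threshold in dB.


11.84 dB


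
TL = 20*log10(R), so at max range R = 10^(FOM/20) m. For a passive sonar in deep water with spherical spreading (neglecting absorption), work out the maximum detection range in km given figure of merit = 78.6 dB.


At max range FOM = TL, so 20*log10(R) = 78.6
R = 10^(78.6/20) = 8511.38 m = 8.51 km

8.51 km


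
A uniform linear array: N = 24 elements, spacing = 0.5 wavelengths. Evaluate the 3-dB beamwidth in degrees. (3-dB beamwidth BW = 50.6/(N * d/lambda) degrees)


BW = 50.6 / (24 * 0.5) = 50.6 / 12.0 = 4.22

4.22 deg


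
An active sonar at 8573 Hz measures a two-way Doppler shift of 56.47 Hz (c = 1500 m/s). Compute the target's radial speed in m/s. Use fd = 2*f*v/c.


From fd = 2*f*v/c, v = c*fd/(2*f) = 1500 * 56.47 / (2*8573) = 4.94

4.94 m/s


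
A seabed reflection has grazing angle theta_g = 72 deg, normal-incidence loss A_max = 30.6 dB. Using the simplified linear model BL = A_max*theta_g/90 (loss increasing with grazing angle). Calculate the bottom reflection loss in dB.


BL = A_max * theta_g / 90 = 30.6 * 72 / 90 = 24.48

24.48 dB


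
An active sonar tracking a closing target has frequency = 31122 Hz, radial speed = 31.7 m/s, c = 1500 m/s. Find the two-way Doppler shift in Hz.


fd = 2*f*v/c = 2 * 31122 * 31.7 / 1500 = 1315.42

1315.42 Hz


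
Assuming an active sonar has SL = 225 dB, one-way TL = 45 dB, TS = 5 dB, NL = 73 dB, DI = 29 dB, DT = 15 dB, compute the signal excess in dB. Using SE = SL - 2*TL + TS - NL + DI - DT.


81 dB


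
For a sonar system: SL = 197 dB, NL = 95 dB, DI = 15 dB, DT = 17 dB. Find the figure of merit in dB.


FOM = SL - NL + DI - DT = 197 - 95 + 15 - 17 = 100

100 dB


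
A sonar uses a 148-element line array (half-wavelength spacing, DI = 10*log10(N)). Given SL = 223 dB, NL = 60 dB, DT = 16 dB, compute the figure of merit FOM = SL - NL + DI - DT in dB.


168.7 dB


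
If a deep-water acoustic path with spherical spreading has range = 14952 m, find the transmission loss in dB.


TL = 20*log10(14952) = 83.49

83.49 dB


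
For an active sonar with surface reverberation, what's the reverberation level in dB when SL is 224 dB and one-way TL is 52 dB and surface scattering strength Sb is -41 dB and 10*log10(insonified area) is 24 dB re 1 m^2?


RL = SL - 2*TL + Sb + 10*log10(A) = 224 - 2*52 + (-41) + 24 = 103

103 dB


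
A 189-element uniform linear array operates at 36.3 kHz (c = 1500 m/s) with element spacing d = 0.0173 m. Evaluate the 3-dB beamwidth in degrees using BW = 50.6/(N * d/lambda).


0.64 deg


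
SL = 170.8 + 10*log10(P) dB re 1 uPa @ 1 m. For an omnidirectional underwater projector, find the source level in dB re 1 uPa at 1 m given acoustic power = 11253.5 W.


SL = 170.8 + 10*log10(11253.5) = 170.8 + 40.51 = 211.31

211.31 dB


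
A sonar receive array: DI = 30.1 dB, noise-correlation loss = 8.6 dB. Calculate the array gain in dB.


AG = DI - L_corr = 30.1 - 8.6 = 21.5

21.5 dB


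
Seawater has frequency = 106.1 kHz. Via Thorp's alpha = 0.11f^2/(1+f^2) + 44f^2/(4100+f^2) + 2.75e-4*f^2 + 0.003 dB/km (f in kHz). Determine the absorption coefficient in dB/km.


f^2 = 11257.21
alpha = 0.11*11257.21/(1+11257.21) + 44*11257.21/(4100+11257.21) + 2.75e-4*11257.21 + 0.003 = 35.462

35.462 dB/km


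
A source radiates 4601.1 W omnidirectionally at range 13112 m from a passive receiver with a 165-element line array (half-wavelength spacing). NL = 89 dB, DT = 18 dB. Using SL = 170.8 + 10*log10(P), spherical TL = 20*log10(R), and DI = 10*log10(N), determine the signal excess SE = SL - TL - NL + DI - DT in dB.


Step 1: SL = 170.8 + 10*log10(4601.1) = 207.43 dB
Step 2: TL = 20*log10(13112) = 82.35 dB
Step 3: DI = 10*log10(165) = 22.17 dB
Step 4: SE = SL - TL - NL + DI - DT = 207.43 - 82.35 - 89 + 22.17 - 18 = 40.25

40.25 dB


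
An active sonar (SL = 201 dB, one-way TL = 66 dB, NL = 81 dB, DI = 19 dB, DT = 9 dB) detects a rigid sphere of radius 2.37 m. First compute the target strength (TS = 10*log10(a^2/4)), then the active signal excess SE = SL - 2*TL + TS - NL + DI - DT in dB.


Step 1: TS = 10*log10(2.37^2/4) = 1.47 dB
Step 2: SE = SL - 2*TL + TS - NL + DI - DT = 201 - 2*66 + (1.47) - 81 + 19 - 9 = -0.53

-0.53 dB


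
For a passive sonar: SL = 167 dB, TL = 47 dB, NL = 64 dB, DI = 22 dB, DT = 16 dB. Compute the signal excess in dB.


62 dB


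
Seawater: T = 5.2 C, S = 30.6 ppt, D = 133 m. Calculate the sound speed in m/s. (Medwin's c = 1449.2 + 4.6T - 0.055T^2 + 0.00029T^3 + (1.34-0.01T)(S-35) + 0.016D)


c = 1449.2 + 4.6*5.2 - 0.055*5.2^2 + 0.00029*5.2^3 + (1.34 - 0.01*5.2)*(30.6 - 35) + 0.016*133 = 1468.13

1468.13 m/s


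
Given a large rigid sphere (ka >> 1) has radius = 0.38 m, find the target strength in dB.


TS = 10*log10(0.38^2 / 4) = 10*log10(0.0361) = -14.42

-14.42 dB


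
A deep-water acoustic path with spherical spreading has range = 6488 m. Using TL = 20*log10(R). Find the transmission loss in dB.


TL = 20*log10(6488) = 76.24

76.24 dB


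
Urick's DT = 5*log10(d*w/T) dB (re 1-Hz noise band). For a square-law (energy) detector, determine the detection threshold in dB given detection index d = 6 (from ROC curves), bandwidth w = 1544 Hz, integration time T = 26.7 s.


DT = 5*log10(d*w/T) = 5*log10(6 * 1544 / 26.7) = 5*log10(346.97) = 12.7

12.7 dB


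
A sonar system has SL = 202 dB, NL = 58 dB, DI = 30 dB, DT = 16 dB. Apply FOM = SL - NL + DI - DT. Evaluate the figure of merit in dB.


158 dB


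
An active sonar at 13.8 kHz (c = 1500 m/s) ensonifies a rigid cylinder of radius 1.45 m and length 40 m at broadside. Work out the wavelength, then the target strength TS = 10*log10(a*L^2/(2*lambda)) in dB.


Step 1: lambda = c/f = 1500/13800 = 0.1087 m
Step 2: TS = 10*log10(a*L^2/(2*lambda)) = 10*log10(1.45*40^2/(2*0.1087)) = 40.28

40.28 dB


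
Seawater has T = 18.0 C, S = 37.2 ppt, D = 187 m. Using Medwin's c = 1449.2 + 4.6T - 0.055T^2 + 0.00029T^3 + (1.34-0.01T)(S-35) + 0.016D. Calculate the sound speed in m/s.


c = 1449.2 + 4.6*18.0 - 0.055*18.0^2 + 0.00029*18.0^3 + (1.34 - 0.01*18.0)*(37.2 - 35) + 0.016*187 = 1521.42

1521.42 m/s


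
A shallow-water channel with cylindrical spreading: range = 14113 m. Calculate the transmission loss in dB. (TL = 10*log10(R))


41.5 dB


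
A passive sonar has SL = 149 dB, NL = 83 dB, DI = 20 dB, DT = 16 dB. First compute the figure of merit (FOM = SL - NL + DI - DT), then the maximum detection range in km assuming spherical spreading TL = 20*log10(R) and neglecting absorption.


Step 1: FOM = SL - NL + DI - DT = 149 - 83 + 20 - 16 = 70 dB
Step 2: at max range FOM = TL = 20*log10(R), so R = 10^(70/20) = 3162.28 m = 3.16 km

3.16 km


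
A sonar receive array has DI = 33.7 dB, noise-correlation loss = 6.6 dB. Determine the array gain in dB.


27.1 dB


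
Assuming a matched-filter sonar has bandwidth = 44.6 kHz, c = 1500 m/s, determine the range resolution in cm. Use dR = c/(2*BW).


dR = c/(2*BW) = 1500 / (2 * 44.6e3) = 0.0168 m = 1.68 cm

1.68 cm


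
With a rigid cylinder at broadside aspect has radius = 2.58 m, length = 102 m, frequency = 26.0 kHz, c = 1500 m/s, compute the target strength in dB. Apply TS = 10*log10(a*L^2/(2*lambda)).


53.67 dB


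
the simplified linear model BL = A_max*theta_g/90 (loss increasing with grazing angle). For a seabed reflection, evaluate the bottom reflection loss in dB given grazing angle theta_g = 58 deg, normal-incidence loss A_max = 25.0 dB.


BL = A_max * theta_g / 90 = 25.0 * 58 / 90 = 16.11

16.11 dB


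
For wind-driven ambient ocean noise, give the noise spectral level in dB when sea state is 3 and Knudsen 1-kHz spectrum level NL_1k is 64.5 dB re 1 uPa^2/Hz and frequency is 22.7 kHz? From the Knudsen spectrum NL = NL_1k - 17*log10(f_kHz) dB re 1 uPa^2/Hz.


41.45 dB


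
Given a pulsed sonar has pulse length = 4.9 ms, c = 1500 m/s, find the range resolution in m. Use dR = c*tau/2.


dR = c*tau/2 = 1500 * 4.9e-3 / 2 = 3.675

3.675 m


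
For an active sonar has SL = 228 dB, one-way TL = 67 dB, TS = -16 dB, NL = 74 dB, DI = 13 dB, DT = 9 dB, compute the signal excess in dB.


8 dB


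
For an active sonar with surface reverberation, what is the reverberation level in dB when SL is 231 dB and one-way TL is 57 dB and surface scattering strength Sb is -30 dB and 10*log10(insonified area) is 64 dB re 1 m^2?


RL = SL - 2*TL + Sb + 10*log10(A) = 231 - 2*57 + (-30) + 64 = 151

151 dB


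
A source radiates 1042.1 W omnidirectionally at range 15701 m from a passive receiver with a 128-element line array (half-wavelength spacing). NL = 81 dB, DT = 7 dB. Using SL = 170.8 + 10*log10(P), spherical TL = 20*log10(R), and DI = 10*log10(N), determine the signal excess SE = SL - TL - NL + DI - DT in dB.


Step 1: SL = 170.8 + 10*log10(1042.1) = 200.98 dB
Step 2: TL = 20*log10(15701) = 83.92 dB
Step 3: DI = 10*log10(128) = 21.07 dB
Step 4: SE = SL - TL - NL + DI - DT = 200.98 - 83.92 - 81 + 21.07 - 7 = 50.13

50.13 dB


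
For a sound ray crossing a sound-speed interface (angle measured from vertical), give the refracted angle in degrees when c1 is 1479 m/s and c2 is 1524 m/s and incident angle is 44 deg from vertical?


sin(theta2) = (c2/c1)*sin(theta1) = (1524/1479)*sin(44 deg) = 0.71579
theta2 = arcsin(0.71579) = 45.71

45.71 deg


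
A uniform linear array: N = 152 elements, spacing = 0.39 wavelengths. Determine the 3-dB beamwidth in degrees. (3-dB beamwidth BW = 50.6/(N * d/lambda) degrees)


BW = 50.6 / (152 * 0.39) = 50.6 / 59.28 = 0.85

0.85 deg


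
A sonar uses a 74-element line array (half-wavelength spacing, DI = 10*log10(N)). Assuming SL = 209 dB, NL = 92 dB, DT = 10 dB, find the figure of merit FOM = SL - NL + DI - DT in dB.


125.69 dB


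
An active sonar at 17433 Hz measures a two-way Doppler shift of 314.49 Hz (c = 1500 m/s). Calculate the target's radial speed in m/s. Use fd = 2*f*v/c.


From fd = 2*f*v/c, v = c*fd/(2*f) = 1500 * 314.49 / (2*17433) = 13.53

13.53 m/s


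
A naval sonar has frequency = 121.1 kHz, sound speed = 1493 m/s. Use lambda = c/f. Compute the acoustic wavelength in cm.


1.23 cm


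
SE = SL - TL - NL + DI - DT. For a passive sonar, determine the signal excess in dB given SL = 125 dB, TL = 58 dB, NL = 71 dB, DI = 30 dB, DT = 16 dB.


SE = SL - TL - NL + DI - DT = 125 - 58 - 71 + 30 - 16 = 10

10 dB


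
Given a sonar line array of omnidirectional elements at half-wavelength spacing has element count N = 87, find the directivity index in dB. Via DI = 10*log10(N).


19.4 dB


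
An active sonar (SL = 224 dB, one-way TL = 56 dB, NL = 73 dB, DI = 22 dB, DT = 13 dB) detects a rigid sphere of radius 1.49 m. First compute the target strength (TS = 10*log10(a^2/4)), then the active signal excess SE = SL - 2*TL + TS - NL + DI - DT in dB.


Step 1: TS = 10*log10(1.49^2/4) = -2.56 dB
Step 2: SE = SL - 2*TL + TS - NL + DI - DT = 224 - 2*56 + (-2.56) - 73 + 22 - 13 = 45.44

45.44 dB


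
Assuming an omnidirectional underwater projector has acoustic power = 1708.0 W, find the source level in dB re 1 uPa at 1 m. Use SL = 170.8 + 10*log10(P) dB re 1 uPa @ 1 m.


SL = 170.8 + 10*log10(1708.0) = 170.8 + 32.32 = 203.12

203.12 dB
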